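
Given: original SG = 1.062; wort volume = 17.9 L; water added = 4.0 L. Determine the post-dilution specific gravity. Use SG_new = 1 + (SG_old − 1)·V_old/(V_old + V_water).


pts = (1.062 − 1)·1000·17.9/(17.9 + 4.0) = 50.6758
SG_new = 1 + 50.6758/1000

1.0507


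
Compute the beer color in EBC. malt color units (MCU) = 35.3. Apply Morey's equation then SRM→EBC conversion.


SRM = 1.4922·MCU^0.6859;  EBC = SRM·1.97
SRM = 1.4922·35.3^0.6859 = 17.1967
EBC = 17.1967·1.97

33.8775 EBC


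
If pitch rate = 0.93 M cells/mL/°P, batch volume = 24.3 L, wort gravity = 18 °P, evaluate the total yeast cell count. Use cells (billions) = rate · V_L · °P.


cells = 0.93 · 24.3 · 18

406.7820 billion cells


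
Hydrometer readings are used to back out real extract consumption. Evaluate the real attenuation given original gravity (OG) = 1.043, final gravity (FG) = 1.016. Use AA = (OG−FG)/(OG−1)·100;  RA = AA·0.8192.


AA = (1.043 − 1.016)/(1.043 − 1)·100 = 62.7907
RA = 62.7907·0.8192

51.4381 %


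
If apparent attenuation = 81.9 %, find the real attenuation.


RA = AA · 0.8192
RA = 81.9 · 0.8192

67.0925 %


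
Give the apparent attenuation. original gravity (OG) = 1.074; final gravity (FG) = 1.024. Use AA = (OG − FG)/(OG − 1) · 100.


AA = (1.074 − 1.024)/(1.074 − 1) · 100

67.5676 %


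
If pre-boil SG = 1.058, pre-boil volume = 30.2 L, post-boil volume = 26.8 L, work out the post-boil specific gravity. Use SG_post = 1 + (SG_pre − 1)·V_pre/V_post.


pts_pre = (1.058 − 1)·1000 = 58.0000
pts_post = 58.0000·30.2/26.8 = 65.3582
SG_post = 1 + 65.3582/1000

1.0654


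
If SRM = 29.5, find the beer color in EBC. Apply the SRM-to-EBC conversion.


EBC = SRM · 1.97
EBC = 29.5 · 1.97

58.1150 EBC


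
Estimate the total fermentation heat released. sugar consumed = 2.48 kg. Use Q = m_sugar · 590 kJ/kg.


Q = 2.48 · 590

1463.2000 kJ


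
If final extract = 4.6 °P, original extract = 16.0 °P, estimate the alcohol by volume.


SG = 259/(259 − P);  ABV = (OG − FG)·131.25
OG = 259/(259 − 16.0) = 1.0658
FG = 259/(259 − 4.6) = 1.0181
ABV = (1.0658 − 1.0181)·131.25

6.2687 % ABV


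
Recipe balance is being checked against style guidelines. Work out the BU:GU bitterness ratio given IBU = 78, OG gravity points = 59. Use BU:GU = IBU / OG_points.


BU:GU = 78 / 59

1.3220


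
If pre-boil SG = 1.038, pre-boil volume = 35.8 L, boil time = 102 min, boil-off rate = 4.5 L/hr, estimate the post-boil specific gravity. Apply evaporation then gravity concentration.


V_post = V_pre − rate·(t/60);  SG_post = 1 + (SG_pre−1)·V_pre/V_post
V_post = 35.8 − 4.5·(102/60) = 28.1500
SG_post = 1 + (1.038 − 1)·35.8/28.1500

1.0483


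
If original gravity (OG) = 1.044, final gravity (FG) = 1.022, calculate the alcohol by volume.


ABV = (OG − FG) · 131.25
ABV = (1.044 − 1.022) · 131.25

2.8875 % ABV


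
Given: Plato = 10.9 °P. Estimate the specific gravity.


SG = 259/(259 − P)
SG = 259/(259 − 10.9)

1.0439


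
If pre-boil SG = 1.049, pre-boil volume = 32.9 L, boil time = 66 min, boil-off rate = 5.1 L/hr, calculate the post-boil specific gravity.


V_post = V_pre − rate·(t/60);  SG_post = 1 + (SG_pre−1)·V_pre/V_post
V_post = 32.9 − 5.1·(66/60) = 27.2900
SG_post = 1 + (1.049 − 1)·32.9/27.2900

1.0591


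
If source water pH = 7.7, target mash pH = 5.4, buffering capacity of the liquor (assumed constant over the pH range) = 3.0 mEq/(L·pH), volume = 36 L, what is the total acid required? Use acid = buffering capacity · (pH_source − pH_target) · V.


acid = 3.0 · (7.7 − 5.4) · 36

248.4000 mEq


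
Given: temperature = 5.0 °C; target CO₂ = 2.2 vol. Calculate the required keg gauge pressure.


psi = vols/(0.01821 + 0.09011·e^(−0.04·T)) − 14.695
psi = 2.2/(0.01821 + 0.09011·e^(−0.04·5.0)) − 14.695

9.2217 psi


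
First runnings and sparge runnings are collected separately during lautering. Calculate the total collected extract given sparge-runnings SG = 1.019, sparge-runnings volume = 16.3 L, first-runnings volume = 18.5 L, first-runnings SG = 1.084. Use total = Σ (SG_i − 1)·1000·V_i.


first = (1.084 − 1)·1000·18.5 = 1554.0000
sparge = (1.019 − 1)·1000·16.3 = 309.7000
total = 1554.0000 + 309.7000

1863.7000 gravity·L


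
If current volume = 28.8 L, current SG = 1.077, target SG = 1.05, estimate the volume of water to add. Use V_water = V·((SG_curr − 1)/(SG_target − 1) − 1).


V_water = 28.8·((1.077 − 1)/(1.05 − 1) − 1)

15.5520 L


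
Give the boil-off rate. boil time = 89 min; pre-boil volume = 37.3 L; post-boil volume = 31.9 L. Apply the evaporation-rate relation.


rate = (V_pre − V_post) / (t_min/60)
rate = (37.3 − 31.9) / (89/60)

3.6404 L/hr


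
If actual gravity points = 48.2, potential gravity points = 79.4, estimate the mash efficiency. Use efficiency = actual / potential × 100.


efficiency = 48.2 / 79.4 × 100

60.7053 %


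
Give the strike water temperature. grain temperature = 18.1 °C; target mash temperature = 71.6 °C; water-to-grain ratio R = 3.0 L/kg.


T_strike = (0.41/R)·(T_mash − T_grain) + T_mash
T_strike = (0.41/3.0)·(71.6 − 18.1) + 71.6

78.9117 °C


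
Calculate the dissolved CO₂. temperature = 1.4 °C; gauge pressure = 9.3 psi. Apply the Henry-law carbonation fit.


vols = (P + 14.695)·(0.01821 + 0.09011·e^(−0.04·T))
vols = (9.3 + 14.695)·(0.01821 + 0.09011·e^(−0.04·1.4))

2.4814 volumes


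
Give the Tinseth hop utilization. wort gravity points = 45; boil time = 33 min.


U = 1.65·0.000125^(GP/1000) · (1 − e^(−0.04·t))/4.15
bigness = 1.65·0.000125^(45/1000) = 1.1011
boil_factor = (1 − e^(−0.04·33))/4.15 = 0.1766
U = 1.1011 · 0.1766

0.1945


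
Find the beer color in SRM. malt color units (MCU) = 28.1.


SRM = 1.4922 · MCU^0.6859
SRM = 1.4922 · 28.1^0.6859

14.7060 SRM


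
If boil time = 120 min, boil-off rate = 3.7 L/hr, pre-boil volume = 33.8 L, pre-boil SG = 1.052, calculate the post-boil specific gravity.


V_post = V_pre − rate·(t/60);  SG_post = 1 + (SG_pre−1)·V_pre/V_post
V_post = 33.8 − 3.7·(120/60) = 26.4000
SG_post = 1 + (1.052 − 1)·33.8/26.4000

1.0666


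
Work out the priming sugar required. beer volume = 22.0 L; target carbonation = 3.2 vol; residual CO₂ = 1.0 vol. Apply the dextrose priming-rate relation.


sugar = (target − residual)·4.0·V
sugar = (3.2 − 1.0)·4.0·22.0

193.6000 g


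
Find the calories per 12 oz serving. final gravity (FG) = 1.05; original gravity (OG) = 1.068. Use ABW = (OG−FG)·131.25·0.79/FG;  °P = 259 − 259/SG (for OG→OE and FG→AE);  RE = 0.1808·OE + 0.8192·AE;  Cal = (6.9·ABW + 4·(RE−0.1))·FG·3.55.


ABW = (1.068 − 1.05)·131.25·0.79/1.05 = 1.7775
OE = 259 − 259/1.068 = 16.4906 °P
AE = 259 − 259/1.05 = 12.3333 °P
RE = 0.1808·16.4906 + 0.8192·12.3333 = 13.0850 °P
Cal = (6.9·1.7775 + 4·(13.0850−0.1))·1.05·3.55

239.3228 kcal


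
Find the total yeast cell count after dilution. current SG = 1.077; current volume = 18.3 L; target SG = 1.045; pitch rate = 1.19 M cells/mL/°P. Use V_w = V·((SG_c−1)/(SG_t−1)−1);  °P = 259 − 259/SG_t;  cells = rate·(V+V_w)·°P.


V_w = 18.3·((1.077−1)/(1.045−1)−1) = 13.0133
V_final = 18.3 + 13.0133 = 31.3133
°P = 259 − 259/1.045 = 11.1531
cells = 1.19·31.3133·11.1531

415.5969 billion cells


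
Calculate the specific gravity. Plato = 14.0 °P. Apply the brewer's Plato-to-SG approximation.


SG = 259/(259 − P)
SG = 259/(259 − 14.0)

1.0571


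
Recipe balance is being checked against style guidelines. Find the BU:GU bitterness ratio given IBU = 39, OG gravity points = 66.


BU:GU = IBU / OG_points
BU:GU = 39 / 66

0.5909


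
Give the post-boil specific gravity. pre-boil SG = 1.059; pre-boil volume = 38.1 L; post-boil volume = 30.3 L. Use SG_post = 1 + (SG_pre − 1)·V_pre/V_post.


pts_pre = (1.059 − 1)·1000 = 59.0000
pts_post = 59.0000·38.1/30.3 = 74.1881
SG_post = 1 + 74.1881/1000

1.0742


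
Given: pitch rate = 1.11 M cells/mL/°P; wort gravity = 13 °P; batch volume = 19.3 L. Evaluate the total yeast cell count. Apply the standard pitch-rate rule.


cells (billions) = rate · V_L · °P
cells = 1.11 · 19.3 · 13

278.4990 billion cells


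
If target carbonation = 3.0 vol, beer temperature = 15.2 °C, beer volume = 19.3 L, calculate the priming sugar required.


residual = 14.695·(0.01821 + 0.09011·e^(−0.04·T));  sugar = (target − residual)·4.0·V
residual = 14.695·(0.01821 + 0.09011·e^(−0.04·15.2)) = 0.9885
sugar = (3.0 − 0.9885)·4.0·19.3

155.2860 g


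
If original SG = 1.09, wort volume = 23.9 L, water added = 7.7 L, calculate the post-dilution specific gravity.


SG_new = 1 + (SG_old − 1)·V_old/(V_old + V_water)
pts = (1.09 − 1)·1000·23.9/(23.9 + 7.7) = 68.0696
SG_new = 1 + 68.0696/1000

1.0681


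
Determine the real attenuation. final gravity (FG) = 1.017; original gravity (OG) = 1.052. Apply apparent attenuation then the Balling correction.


AA = (OG−FG)/(OG−1)·100;  RA = AA·0.8192
AA = (1.052 − 1.017)/(1.052 − 1)·100 = 67.3077
RA = 67.3077·0.8192

55.1385 %


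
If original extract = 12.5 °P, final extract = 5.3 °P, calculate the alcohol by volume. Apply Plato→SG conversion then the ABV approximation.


SG = 259/(259 − P);  ABV = (OG − FG)·131.25
OG = 259/(259 − 12.5) = 1.0507
FG = 259/(259 − 5.3) = 1.0209
ABV = (1.0507 − 1.0209)·131.25

3.9138 % ABV


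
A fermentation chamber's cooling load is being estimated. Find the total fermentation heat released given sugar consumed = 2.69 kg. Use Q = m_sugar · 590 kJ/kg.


Q = 2.69 · 590

1587.1000 kJ


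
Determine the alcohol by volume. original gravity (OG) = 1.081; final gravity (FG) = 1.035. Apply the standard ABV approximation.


ABV = (OG − FG) · 131.25
ABV = (1.081 − 1.035) · 131.25

6.0375 % ABV


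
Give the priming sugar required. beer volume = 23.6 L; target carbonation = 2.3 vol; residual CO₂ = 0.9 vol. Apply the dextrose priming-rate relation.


sugar = (target − residual)·4.0·V
sugar = (2.3 − 0.9)·4.0·23.6

132.1600 g


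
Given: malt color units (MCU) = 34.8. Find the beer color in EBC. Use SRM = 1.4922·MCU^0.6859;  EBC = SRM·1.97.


SRM = 1.4922·34.8^0.6859 = 17.0293
EBC = 17.0293·1.97

33.5477 EBC


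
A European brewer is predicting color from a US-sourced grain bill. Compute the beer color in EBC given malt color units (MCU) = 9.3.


SRM = 1.4922·MCU^0.6859;  EBC = SRM·1.97
SRM = 1.4922·9.3^0.6859 = 6.8883
EBC = 6.8883·1.97

13.5699 EBC


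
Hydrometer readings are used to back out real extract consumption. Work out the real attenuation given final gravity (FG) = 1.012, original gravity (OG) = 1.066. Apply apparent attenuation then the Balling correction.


AA = (OG−FG)/(OG−1)·100;  RA = AA·0.8192
AA = (1.066 − 1.012)/(1.066 − 1)·100 = 81.8182
RA = 81.8182·0.8192

67.0255 %


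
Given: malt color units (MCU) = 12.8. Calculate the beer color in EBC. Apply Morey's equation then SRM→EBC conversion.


SRM = 1.4922·MCU^0.6859;  EBC = SRM·1.97
SRM = 1.4922·12.8^0.6859 = 8.5756
EBC = 8.5756·1.97

16.8938 EBC


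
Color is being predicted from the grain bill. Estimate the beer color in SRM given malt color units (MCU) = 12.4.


SRM = 1.4922 · MCU^0.6859
SRM = 1.4922 · 12.4^0.6859

8.3908 SRM


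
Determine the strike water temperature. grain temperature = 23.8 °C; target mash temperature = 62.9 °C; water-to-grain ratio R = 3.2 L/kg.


T_strike = (0.41/R)·(T_mash − T_grain) + T_mash
T_strike = (0.41/3.2)·(62.9 − 23.8) + 62.9

67.9097 °C


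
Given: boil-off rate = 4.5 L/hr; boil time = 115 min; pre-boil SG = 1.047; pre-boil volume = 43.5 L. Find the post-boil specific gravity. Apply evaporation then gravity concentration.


V_post = V_pre − rate·(t/60);  SG_post = 1 + (SG_pre−1)·V_pre/V_post
V_post = 43.5 − 4.5·(115/60) = 34.8750
SG_post = 1 + (1.047 − 1)·43.5/34.8750

1.0586


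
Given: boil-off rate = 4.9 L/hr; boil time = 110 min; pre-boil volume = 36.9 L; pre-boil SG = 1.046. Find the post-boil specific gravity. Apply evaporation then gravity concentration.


V_post = V_pre − rate·(t/60);  SG_post = 1 + (SG_pre−1)·V_pre/V_post
V_post = 36.9 − 4.9·(110/60) = 27.9167
SG_post = 1 + (1.046 − 1)·36.9/27.9167

1.0608


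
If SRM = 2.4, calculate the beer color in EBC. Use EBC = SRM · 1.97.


EBC = 2.4 · 1.97

4.7280 EBC


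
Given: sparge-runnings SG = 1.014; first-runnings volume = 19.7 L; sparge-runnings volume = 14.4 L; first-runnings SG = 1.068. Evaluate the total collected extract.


total = Σ (SG_i − 1)·1000·V_i
first = (1.068 − 1)·1000·19.7 = 1339.6000
sparge = (1.014 − 1)·1000·14.4 = 201.6000
total = 1339.6000 + 201.6000

1541.2000 gravity·L


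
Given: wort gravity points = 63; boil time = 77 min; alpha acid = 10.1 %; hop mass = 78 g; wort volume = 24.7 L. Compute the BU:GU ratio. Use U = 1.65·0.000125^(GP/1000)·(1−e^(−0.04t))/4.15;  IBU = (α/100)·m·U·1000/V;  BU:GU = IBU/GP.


U = 1.65·0.000125^(63/1000)·(1−e^(−0.04·77))/4.15 = 0.2153
IBU = (10.1/100)·78·0.2153·1000/24.7 = 68.6795
BU:GU = 68.6795/63

1.0902


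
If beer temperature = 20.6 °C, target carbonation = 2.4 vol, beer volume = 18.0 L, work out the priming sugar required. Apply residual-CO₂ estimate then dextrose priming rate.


residual = 14.695·(0.01821 + 0.09011·e^(−0.04·T));  sugar = (target − residual)·4.0·V
residual = 14.695·(0.01821 + 0.09011·e^(−0.04·20.6)) = 0.8485
sugar = (2.4 − 0.8485)·4.0·18.0

111.7100 g


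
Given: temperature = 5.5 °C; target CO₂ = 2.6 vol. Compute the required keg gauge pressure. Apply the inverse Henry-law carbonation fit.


psi = vols/(0.01821 + 0.09011·e^(−0.04·T)) − 14.695
psi = 2.6/(0.01821 + 0.09011·e^(−0.04·5.5)) − 14.695

14.0264 psi


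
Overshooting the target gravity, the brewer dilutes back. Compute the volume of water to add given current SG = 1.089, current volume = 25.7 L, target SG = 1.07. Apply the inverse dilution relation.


V_water = V·((SG_curr − 1)/(SG_target − 1) − 1)
V_water = 25.7·((1.089 − 1)/(1.07 − 1) − 1)

6.9757 L


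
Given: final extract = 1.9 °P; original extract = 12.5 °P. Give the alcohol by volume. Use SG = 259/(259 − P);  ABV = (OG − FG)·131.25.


OG = 259/(259 − 12.5) = 1.0507
FG = 259/(259 − 1.9) = 1.0074
ABV = (1.0507 − 1.0074)·131.25

5.6857 % ABV


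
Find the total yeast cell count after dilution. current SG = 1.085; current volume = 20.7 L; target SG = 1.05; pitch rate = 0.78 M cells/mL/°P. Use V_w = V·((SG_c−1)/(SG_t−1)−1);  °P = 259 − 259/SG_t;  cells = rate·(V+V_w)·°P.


V_w = 20.7·((1.085−1)/(1.05−1)−1) = 14.4900
V_final = 20.7 + 14.4900 = 35.1900
°P = 259 − 259/1.05 = 12.3333
cells = 0.78·35.1900·12.3333

338.5278 billion cells


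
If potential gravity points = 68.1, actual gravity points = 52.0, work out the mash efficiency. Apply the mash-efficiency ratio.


efficiency = actual / potential × 100
efficiency = 52.0 / 68.1 × 100

76.3583 %


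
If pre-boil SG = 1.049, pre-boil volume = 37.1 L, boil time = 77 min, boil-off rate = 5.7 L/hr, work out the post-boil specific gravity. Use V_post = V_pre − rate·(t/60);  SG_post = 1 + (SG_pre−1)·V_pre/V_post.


V_post = 37.1 − 5.7·(77/60) = 29.7850
SG_post = 1 + (1.049 − 1)·37.1/29.7850

1.0610


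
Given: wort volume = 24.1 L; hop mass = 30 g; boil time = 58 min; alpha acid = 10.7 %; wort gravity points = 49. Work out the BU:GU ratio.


U = 1.65·0.000125^(GP/1000)·(1−e^(−0.04t))/4.15;  IBU = (α/100)·m·U·1000/V;  BU:GU = IBU/GP
U = 1.65·0.000125^(49/1000)·(1−e^(−0.04·58))/4.15 = 0.2308
IBU = (10.7/100)·30·0.2308·1000/24.1 = 30.7431
BU:GU = 30.7431/49

0.6274


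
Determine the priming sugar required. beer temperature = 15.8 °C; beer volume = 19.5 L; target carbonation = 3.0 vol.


residual = 14.695·(0.01821 + 0.09011·e^(−0.04·T));  sugar = (target − residual)·4.0·V
residual = 14.695·(0.01821 + 0.09011·e^(−0.04·15.8)) = 0.9714
sugar = (3.0 − 0.9714)·4.0·19.5

158.2287 g


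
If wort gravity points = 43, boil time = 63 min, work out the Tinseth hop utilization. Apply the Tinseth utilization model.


U = 1.65·0.000125^(GP/1000) · (1 − e^(−0.04·t))/4.15
bigness = 1.65·0.000125^(43/1000) = 1.1211
boil_factor = (1 − e^(−0.04·63))/4.15 = 0.2216
U = 1.1211 · 0.2216

0.2484


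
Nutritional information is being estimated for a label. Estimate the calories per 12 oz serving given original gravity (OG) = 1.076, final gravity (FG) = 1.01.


ABW = (OG−FG)·131.25·0.79/FG;  °P = 259 − 259/SG (for OG→OE and FG→AE);  RE = 0.1808·OE + 0.8192·AE;  Cal = (6.9·ABW + 4·(RE−0.1))·FG·3.55
ABW = (1.076 − 1.01)·131.25·0.79/1.01 = 6.7756
OE = 259 − 259/1.076 = 18.2937 °P
AE = 259 − 259/1.01 = 2.5644 °P
RE = 0.1808·18.2937 + 0.8192·2.5644 = 5.4082 °P
Cal = (6.9·6.7756 + 4·(5.4082−0.1))·1.01·3.55

243.7589 kcal


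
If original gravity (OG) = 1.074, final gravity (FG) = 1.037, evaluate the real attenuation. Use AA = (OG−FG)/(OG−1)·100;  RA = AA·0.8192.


AA = (1.074 − 1.037)/(1.074 − 1)·100 = 50.0000
RA = 50.0000·0.8192

40.9600 %


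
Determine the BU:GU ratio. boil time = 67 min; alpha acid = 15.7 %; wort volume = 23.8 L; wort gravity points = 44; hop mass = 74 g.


U = 1.65·0.000125^(GP/1000)·(1−e^(−0.04t))/4.15;  IBU = (α/100)·m·U·1000/V;  BU:GU = IBU/GP
U = 1.65·0.000125^(44/1000)·(1−e^(−0.04·67))/4.15 = 0.2494
IBU = (15.7/100)·74·0.2494·1000/23.8 = 121.7328
BU:GU = 121.7328/44

2.7667


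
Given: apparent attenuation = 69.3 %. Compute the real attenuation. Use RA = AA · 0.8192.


RA = 69.3 · 0.8192

56.7706 %


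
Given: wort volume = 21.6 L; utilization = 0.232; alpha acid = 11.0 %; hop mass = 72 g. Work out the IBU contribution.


IBU = (α/100)·mass·U·1000 / V
IBU = (11.0/100)·72·0.232·1000 / 21.6

85.0667 IBU


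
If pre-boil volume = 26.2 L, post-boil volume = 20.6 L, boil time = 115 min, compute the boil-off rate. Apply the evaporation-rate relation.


rate = (V_pre − V_post) / (t_min/60)
rate = (26.2 − 20.6) / (115/60)

2.9217 L/hr


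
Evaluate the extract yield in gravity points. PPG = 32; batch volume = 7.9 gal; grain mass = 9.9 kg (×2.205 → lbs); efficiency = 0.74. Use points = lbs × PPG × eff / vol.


lbs = 9.9 × 2.205 = 21.8295
points = 21.8295 × 32 × 0.74 / 7.9

65.4332 points


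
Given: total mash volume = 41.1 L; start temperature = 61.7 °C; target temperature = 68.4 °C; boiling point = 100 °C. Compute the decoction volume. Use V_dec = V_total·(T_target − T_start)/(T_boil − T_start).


V_dec = 41.1·(68.4 − 61.7)/(100 − 61.7)

7.1898 L


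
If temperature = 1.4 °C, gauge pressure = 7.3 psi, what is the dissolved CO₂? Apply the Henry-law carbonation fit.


vols = (P + 14.695)·(0.01821 + 0.09011·e^(−0.04·T))
vols = (7.3 + 14.695)·(0.01821 + 0.09011·e^(−0.04·1.4))

2.2746 volumes


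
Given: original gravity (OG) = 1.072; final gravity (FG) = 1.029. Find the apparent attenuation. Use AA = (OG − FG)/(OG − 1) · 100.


AA = (1.072 − 1.029)/(1.072 − 1) · 100

59.7222 %


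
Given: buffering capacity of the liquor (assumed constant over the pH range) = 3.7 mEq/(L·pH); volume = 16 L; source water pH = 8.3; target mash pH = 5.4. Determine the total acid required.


acid = buffering capacity · (pH_source − pH_target) · V
acid = 3.7 · (8.3 − 5.4) · 16

171.6800 mEq


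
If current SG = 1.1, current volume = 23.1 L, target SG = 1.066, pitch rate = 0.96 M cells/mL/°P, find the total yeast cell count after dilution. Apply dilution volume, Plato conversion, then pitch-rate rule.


V_w = V·((SG_c−1)/(SG_t−1)−1);  °P = 259 − 259/SG_t;  cells = rate·(V+V_w)·°P
V_w = 23.1·((1.1−1)/(1.066−1)−1) = 11.9000
V_final = 23.1 + 11.9000 = 35.0000
°P = 259 − 259/1.066 = 16.0356
cells = 0.96·35.0000·16.0356

538.7977 billion cells


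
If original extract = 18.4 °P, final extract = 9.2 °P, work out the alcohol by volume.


SG = 259/(259 − P);  ABV = (OG − FG)·131.25
OG = 259/(259 − 18.4) = 1.0765
FG = 259/(259 − 9.2) = 1.0368
ABV = (1.0765 − 1.0368)·131.25

5.2035 % ABV


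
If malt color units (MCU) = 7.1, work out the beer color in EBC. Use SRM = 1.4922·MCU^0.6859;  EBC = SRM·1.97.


SRM = 1.4922·7.1^0.6859 = 5.7241
EBC = 5.7241·1.97

11.2764 EBC


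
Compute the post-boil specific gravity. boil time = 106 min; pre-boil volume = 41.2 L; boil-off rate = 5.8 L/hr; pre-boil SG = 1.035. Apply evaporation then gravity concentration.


V_post = V_pre − rate·(t/60);  SG_post = 1 + (SG_pre−1)·V_pre/V_post
V_post = 41.2 − 5.8·(106/60) = 30.9533
SG_post = 1 + (1.035 − 1)·41.2/30.9533

1.0466


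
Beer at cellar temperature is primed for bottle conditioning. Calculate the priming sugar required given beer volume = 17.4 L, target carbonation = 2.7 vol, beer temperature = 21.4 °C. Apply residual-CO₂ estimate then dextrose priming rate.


residual = 14.695·(0.01821 + 0.09011·e^(−0.04·T));  sugar = (target − residual)·4.0·V
residual = 14.695·(0.01821 + 0.09011·e^(−0.04·21.4)) = 0.8302
sugar = (2.7 − 0.8302)·4.0·17.4

130.1396 g


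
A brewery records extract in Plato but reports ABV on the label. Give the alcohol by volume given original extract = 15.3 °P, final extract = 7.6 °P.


SG = 259/(259 − P);  ABV = (OG − FG)·131.25
OG = 259/(259 − 15.3) = 1.0628
FG = 259/(259 − 7.6) = 1.0302
ABV = (1.0628 − 1.0302)·131.25

4.2724 % ABV


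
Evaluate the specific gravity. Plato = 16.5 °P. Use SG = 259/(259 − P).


SG = 259/(259 − 16.5)

1.0680


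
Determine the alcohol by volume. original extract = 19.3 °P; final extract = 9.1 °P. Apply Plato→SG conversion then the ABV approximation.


SG = 259/(259 − P);  ABV = (OG − FG)·131.25
OG = 259/(259 − 19.3) = 1.0805
FG = 259/(259 − 9.1) = 1.0364
ABV = (1.0805 − 1.0364)·131.25

5.7885 % ABV


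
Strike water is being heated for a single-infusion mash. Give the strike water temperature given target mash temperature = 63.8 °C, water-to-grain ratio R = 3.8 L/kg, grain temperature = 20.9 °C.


T_strike = (0.41/R)·(T_mash − T_grain) + T_mash
T_strike = (0.41/3.8)·(63.8 − 20.9) + 63.8

68.4287 °C


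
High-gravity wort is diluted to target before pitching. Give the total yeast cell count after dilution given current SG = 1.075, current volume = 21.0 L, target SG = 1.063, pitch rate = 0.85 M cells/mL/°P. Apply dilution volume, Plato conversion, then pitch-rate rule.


V_w = V·((SG_c−1)/(SG_t−1)−1);  °P = 259 − 259/SG_t;  cells = rate·(V+V_w)·°P
V_w = 21.0·((1.075−1)/(1.063−1)−1) = 4.0000
V_final = 21.0 + 4.0000 = 25.0000
°P = 259 − 259/1.063 = 15.3500
cells = 0.85·25.0000·15.3500

326.1865 billion cells


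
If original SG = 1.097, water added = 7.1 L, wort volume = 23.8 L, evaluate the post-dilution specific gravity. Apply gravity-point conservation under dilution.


SG_new = 1 + (SG_old − 1)·V_old/(V_old + V_water)
pts = (1.097 − 1)·1000·23.8/(23.8 + 7.1) = 74.7120
SG_new = 1 + 74.7120/1000

1.0747


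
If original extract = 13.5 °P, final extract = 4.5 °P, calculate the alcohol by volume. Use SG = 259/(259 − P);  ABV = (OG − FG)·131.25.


OG = 259/(259 − 13.5) = 1.0550
FG = 259/(259 − 4.5) = 1.0177
ABV = (1.0550 − 1.0177)·131.25

4.8967 % ABV


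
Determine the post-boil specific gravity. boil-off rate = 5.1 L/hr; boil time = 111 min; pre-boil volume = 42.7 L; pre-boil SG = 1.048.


V_post = V_pre − rate·(t/60);  SG_post = 1 + (SG_pre−1)·V_pre/V_post
V_post = 42.7 − 5.1·(111/60) = 33.2650
SG_post = 1 + (1.048 − 1)·42.7/33.2650

1.0616


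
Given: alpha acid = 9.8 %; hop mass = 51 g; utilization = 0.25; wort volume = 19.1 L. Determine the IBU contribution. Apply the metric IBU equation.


IBU = (α/100)·mass·U·1000 / V
IBU = (9.8/100)·51·0.25·1000 / 19.1

65.4188 IBU


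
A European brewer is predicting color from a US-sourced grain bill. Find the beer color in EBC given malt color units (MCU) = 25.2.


SRM = 1.4922·MCU^0.6859;  EBC = SRM·1.97
SRM = 1.4922·25.2^0.6859 = 13.6473
EBC = 13.6473·1.97

26.8852 EBC


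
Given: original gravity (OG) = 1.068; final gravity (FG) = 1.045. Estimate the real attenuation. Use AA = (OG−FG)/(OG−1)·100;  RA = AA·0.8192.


AA = (1.068 − 1.045)/(1.068 − 1)·100 = 33.8235
RA = 33.8235·0.8192

27.7082 %


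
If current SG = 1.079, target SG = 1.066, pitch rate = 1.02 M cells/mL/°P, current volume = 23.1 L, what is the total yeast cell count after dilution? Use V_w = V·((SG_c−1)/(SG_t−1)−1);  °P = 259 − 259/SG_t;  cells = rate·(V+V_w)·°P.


V_w = 23.1·((1.079−1)/(1.066−1)−1) = 4.5500
V_final = 23.1 + 4.5500 = 27.6500
°P = 259 − 259/1.066 = 16.0356
cells = 1.02·27.6500·16.0356

452.2534 billion cells


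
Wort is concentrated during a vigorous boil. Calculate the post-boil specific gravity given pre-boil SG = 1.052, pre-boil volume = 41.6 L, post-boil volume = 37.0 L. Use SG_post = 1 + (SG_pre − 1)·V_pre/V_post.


pts_pre = (1.052 − 1)·1000 = 52.0000
pts_post = 52.0000·41.6/37.0 = 58.4649
SG_post = 1 + 58.4649/1000

1.0585


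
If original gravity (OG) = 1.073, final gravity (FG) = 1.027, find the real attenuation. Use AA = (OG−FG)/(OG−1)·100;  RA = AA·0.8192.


AA = (1.073 − 1.027)/(1.073 − 1)·100 = 63.0137
RA = 63.0137·0.8192

51.6208 %


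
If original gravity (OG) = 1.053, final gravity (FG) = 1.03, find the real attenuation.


AA = (OG−FG)/(OG−1)·100;  RA = AA·0.8192
AA = (1.053 − 1.03)/(1.053 − 1)·100 = 43.3962
RA = 43.3962·0.8192

35.5502 %


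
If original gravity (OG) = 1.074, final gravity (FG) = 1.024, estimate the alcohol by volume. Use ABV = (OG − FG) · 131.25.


ABV = (1.074 − 1.024) · 131.25

6.5625 % ABV


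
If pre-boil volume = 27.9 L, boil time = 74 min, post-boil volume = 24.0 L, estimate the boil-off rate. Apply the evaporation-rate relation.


rate = (V_pre − V_post) / (t_min/60)
rate = (27.9 − 24.0) / (74/60)

3.1622 L/hr


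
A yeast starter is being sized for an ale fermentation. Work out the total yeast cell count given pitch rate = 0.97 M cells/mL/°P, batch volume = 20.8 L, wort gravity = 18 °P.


cells (billions) = rate · V_L · °P
cells = 0.97 · 20.8 · 18

363.1680 billion cells


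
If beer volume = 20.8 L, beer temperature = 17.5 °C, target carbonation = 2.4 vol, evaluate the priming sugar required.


residual = 14.695·(0.01821 + 0.09011·e^(−0.04·T));  sugar = (target − residual)·4.0·V
residual = 14.695·(0.01821 + 0.09011·e^(−0.04·17.5)) = 0.9252
sugar = (2.4 − 0.9252)·4.0·20.8

122.7069 g


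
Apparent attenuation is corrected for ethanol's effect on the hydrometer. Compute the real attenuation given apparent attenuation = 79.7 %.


RA = AA · 0.8192
RA = 79.7 · 0.8192

65.2902 %


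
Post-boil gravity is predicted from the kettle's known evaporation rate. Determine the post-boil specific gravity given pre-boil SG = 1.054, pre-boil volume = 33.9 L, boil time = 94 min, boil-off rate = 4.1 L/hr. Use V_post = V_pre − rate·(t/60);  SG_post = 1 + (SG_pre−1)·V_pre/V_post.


V_post = 33.9 − 4.1·(94/60) = 27.4767
SG_post = 1 + (1.054 − 1)·33.9/27.4767

1.0666


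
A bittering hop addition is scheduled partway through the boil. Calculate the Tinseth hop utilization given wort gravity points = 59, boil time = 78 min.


U = 1.65·0.000125^(GP/1000) · (1 − e^(−0.04·t))/4.15
bigness = 1.65·0.000125^(59/1000) = 0.9710
boil_factor = (1 − e^(−0.04·78))/4.15 = 0.2303
U = 0.9710 · 0.2303

0.2236


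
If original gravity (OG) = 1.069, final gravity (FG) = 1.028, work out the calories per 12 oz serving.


ABW = (OG−FG)·131.25·0.79/FG;  °P = 259 − 259/SG (for OG→OE and FG→AE);  RE = 0.1808·OE + 0.8192·AE;  Cal = (6.9·ABW + 4·(RE−0.1))·FG·3.55
ABW = (1.069 − 1.028)·131.25·0.79/1.028 = 4.1354
OE = 259 − 259/1.069 = 16.7175 °P
AE = 259 − 259/1.028 = 7.0545 °P
RE = 0.1808·16.7175 + 0.8192·7.0545 = 8.8015 °P
Cal = (6.9·4.1354 + 4·(8.8015−0.1))·1.028·3.55

231.1546 kcal


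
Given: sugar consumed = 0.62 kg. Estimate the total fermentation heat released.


Q = m_sugar · 590 kJ/kg
Q = 0.62 · 590

365.8000 kJ


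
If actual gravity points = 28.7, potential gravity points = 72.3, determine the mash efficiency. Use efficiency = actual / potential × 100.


efficiency = 28.7 / 72.3 × 100

39.6957 %


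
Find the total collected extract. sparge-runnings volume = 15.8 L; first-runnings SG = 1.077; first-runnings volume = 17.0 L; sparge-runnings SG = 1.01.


total = Σ (SG_i − 1)·1000·V_i
first = (1.077 − 1)·1000·17.0 = 1309.0000
sparge = (1.01 − 1)·1000·15.8 = 158.0000
total = 1309.0000 + 158.0000

1467.0000 gravity·L


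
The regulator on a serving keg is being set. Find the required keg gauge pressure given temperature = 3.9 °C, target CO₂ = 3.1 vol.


psi = vols/(0.01821 + 0.09011·e^(−0.04·T)) − 14.695
psi = 3.1/(0.01821 + 0.09011·e^(−0.04·3.9)) − 14.695

17.8323 psi


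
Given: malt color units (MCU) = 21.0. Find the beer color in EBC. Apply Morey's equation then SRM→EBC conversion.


SRM = 1.4922·MCU^0.6859;  EBC = SRM·1.97
SRM = 1.4922·21.0^0.6859 = 12.0431
EBC = 12.0431·1.97

23.7249 EBC


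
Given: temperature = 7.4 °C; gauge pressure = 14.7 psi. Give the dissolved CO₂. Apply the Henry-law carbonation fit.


vols = (P + 14.695)·(0.01821 + 0.09011·e^(−0.04·T))
vols = (14.7 + 14.695)·(0.01821 + 0.09011·e^(−0.04·7.4))

2.5054 volumes


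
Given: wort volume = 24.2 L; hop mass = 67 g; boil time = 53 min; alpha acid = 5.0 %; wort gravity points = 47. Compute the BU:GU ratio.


U = 1.65·0.000125^(GP/1000)·(1−e^(−0.04t))/4.15;  IBU = (α/100)·m·U·1000/V;  BU:GU = IBU/GP
U = 1.65·0.000125^(47/1000)·(1−e^(−0.04·53))/4.15 = 0.2293
IBU = (5.0/100)·67·0.2293·1000/24.2 = 31.7459
BU:GU = 31.7459/47

0.6754


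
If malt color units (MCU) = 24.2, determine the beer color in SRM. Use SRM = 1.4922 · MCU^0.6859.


SRM = 1.4922 · 24.2^0.6859

13.2735 SRM


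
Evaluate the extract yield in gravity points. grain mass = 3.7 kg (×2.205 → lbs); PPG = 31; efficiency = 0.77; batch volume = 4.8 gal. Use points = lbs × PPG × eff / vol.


lbs = 3.7 × 2.205 = 8.1585
points = 8.1585 × 31 × 0.77 / 4.8

40.5715 points


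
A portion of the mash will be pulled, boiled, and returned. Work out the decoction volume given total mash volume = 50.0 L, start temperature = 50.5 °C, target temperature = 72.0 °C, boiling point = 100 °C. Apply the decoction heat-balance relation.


V_dec = V_total·(T_target − T_start)/(T_boil − T_start)
V_dec = 50.0·(72.0 − 50.5)/(100 − 50.5)

21.7172 L


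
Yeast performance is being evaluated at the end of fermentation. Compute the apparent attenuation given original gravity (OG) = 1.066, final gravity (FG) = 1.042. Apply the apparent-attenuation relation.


AA = (OG − FG)/(OG − 1) · 100
AA = (1.066 − 1.042)/(1.066 − 1) · 100

36.3636 %


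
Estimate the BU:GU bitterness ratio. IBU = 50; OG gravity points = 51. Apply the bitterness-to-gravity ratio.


BU:GU = IBU / OG_points
BU:GU = 50 / 51

0.9804


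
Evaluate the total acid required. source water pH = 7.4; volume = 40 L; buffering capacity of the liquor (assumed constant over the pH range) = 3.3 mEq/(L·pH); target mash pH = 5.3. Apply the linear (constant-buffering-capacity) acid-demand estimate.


acid = buffering capacity · (pH_source − pH_target) · V
acid = 3.3 · (7.4 − 5.3) · 40

277.2000 mEq


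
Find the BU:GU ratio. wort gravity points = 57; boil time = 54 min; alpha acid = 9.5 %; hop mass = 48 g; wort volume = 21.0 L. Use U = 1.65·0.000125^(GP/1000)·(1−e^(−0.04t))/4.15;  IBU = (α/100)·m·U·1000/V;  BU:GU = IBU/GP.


U = 1.65·0.000125^(57/1000)·(1−e^(−0.04·54))/4.15 = 0.2107
IBU = (9.5/100)·48·0.2107·1000/21.0 = 45.7603
BU:GU = 45.7603/57

0.8028


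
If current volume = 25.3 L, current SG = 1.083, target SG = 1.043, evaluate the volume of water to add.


V_water = V·((SG_curr − 1)/(SG_target − 1) − 1)
V_water = 25.3·((1.083 − 1)/(1.043 − 1) − 1)

23.5349 L


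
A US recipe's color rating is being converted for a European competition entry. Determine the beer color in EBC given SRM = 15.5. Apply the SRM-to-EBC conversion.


EBC = SRM · 1.97
EBC = 15.5 · 1.97

30.5350 EBC


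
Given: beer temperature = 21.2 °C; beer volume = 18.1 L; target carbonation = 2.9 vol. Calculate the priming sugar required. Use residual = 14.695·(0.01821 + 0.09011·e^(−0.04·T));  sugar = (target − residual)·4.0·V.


residual = 14.695·(0.01821 + 0.09011·e^(−0.04·21.2)) = 0.8347
sugar = (2.9 − 0.8347)·4.0·18.1

149.5279 g


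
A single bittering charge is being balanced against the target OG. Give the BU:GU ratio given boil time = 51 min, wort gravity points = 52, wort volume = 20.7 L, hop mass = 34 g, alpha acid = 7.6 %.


U = 1.65·0.000125^(GP/1000)·(1−e^(−0.04t))/4.15;  IBU = (α/100)·m·U·1000/V;  BU:GU = IBU/GP
U = 1.65·0.000125^(52/1000)·(1−e^(−0.04·51))/4.15 = 0.2168
IBU = (7.6/100)·34·0.2168·1000/20.7 = 27.0584
BU:GU = 27.0584/52

0.5204


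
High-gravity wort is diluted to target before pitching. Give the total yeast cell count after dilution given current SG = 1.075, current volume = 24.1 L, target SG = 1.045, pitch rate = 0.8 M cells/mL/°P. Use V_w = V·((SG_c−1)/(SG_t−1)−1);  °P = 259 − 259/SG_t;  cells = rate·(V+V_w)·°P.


V_w = 24.1·((1.075−1)/(1.045−1)−1) = 16.0667
V_final = 24.1 + 16.0667 = 40.1667
°P = 259 − 259/1.045 = 11.1531
cells = 0.8·40.1667·11.1531

358.3866 billion cells


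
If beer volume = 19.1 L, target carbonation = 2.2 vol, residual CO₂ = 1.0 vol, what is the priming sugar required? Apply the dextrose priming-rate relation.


sugar = (target − residual)·4.0·V
sugar = (2.2 − 1.0)·4.0·19.1

91.6800 g


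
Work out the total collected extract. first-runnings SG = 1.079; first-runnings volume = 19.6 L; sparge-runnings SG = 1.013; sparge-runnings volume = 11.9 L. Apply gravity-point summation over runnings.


total = Σ (SG_i − 1)·1000·V_i
first = (1.079 − 1)·1000·19.6 = 1548.4000
sparge = (1.013 − 1)·1000·11.9 = 154.7000
total = 1548.4000 + 154.7000

1703.1000 gravity·L


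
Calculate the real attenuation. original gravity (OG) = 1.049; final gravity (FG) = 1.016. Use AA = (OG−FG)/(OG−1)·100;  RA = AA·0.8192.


AA = (1.049 − 1.016)/(1.049 − 1)·100 = 67.3469
RA = 67.3469·0.8192

55.1706 %


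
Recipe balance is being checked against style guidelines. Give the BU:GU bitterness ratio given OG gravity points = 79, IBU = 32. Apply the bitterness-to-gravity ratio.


BU:GU = IBU / OG_points
BU:GU = 32 / 79

0.4051


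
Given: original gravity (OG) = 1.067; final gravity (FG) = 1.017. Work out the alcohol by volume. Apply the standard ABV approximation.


ABV = (OG − FG) · 131.25
ABV = (1.067 − 1.017) · 131.25

6.5625 % ABV


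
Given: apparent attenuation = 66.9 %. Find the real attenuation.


RA = AA · 0.8192
RA = 66.9 · 0.8192

54.8045 %


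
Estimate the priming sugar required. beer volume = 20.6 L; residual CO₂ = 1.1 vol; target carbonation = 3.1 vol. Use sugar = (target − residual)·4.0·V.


sugar = (3.1 − 1.1)·4.0·20.6

164.8000 g


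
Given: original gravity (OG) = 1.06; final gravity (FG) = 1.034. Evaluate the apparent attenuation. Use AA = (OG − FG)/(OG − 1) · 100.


AA = (1.06 − 1.034)/(1.06 − 1) · 100

43.3333 %


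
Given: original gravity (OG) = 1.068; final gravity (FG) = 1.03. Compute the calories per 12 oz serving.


ABW = (OG−FG)·131.25·0.79/FG;  °P = 259 − 259/SG (for OG→OE and FG→AE);  RE = 0.1808·OE + 0.8192·AE;  Cal = (6.9·ABW + 4·(RE−0.1))·FG·3.55
ABW = (1.068 − 1.03)·131.25·0.79/1.03 = 3.8254
OE = 259 − 259/1.068 = 16.4906 °P
AE = 259 − 259/1.03 = 7.5437 °P
RE = 0.1808·16.4906 + 0.8192·7.5437 = 9.1613 °P
Cal = (6.9·3.8254 + 4·(9.1613−0.1))·1.03·3.55

229.0439 kcal


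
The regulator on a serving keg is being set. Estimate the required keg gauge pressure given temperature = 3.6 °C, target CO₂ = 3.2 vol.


psi = vols/(0.01821 + 0.09011·e^(−0.04·T)) − 14.695
psi = 3.2/(0.01821 + 0.09011·e^(−0.04·3.6)) − 14.695

18.5569 psi


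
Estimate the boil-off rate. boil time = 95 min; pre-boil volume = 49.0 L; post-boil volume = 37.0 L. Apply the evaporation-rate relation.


rate = (V_pre − V_post) / (t_min/60)
rate = (49.0 − 37.0) / (95/60)

7.5789 L/hr


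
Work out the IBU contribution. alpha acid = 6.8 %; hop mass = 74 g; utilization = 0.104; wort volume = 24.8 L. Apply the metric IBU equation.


IBU = (α/100)·mass·U·1000 / V
IBU = (6.8/100)·74·0.104·1000 / 24.8

21.1019 IBU


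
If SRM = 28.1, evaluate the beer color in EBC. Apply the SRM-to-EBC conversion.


EBC = SRM · 1.97
EBC = 28.1 · 1.97

55.3570 EBC


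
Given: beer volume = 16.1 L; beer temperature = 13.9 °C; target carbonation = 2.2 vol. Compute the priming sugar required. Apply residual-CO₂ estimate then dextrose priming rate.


residual = 14.695·(0.01821 + 0.09011·e^(−0.04·T));  sugar = (target − residual)·4.0·V
residual = 14.695·(0.01821 + 0.09011·e^(−0.04·13.9)) = 1.0270
sugar = (2.2 − 1.0270)·4.0·16.1

75.5410 g


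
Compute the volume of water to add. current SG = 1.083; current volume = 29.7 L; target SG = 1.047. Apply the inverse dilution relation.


V_water = V·((SG_curr − 1)/(SG_target − 1) − 1)
V_water = 29.7·((1.083 − 1)/(1.047 − 1) − 1)

22.7489 L


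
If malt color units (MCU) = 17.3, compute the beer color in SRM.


SRM = 1.4922 · MCU^0.6859
SRM = 1.4922 · 17.3^0.6859

10.5439 SRM


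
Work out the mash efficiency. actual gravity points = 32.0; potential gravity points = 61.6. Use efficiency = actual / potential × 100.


efficiency = 32.0 / 61.6 × 100

51.9481 %


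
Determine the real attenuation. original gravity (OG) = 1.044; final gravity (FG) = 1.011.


AA = (OG−FG)/(OG−1)·100;  RA = AA·0.8192
AA = (1.044 − 1.011)/(1.044 − 1)·100 = 75.0000
RA = 75.0000·0.8192

61.4400 %


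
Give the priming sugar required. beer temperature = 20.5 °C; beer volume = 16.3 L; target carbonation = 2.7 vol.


residual = 14.695·(0.01821 + 0.09011·e^(−0.04·T));  sugar = (target − residual)·4.0·V
residual = 14.695·(0.01821 + 0.09011·e^(−0.04·20.5)) = 0.8508
sugar = (2.7 − 0.8508)·4.0·16.3

120.5678 g


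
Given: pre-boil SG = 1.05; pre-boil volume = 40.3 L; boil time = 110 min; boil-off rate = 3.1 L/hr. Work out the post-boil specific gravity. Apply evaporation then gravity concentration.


V_post = V_pre − rate·(t/60);  SG_post = 1 + (SG_pre−1)·V_pre/V_post
V_post = 40.3 − 3.1·(110/60) = 34.6167
SG_post = 1 + (1.05 − 1)·40.3/34.6167

1.0582


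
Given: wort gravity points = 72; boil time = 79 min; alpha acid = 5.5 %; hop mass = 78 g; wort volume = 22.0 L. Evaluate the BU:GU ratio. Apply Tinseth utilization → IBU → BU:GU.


U = 1.65·0.000125^(GP/1000)·(1−e^(−0.04t))/4.15;  IBU = (α/100)·m·U·1000/V;  BU:GU = IBU/GP
U = 1.65·0.000125^(72/1000)·(1−e^(−0.04·79))/4.15 = 0.1993
IBU = (5.5/100)·78·0.1993·1000/22.0 = 38.8705
BU:GU = 38.8705/72

0.5399
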